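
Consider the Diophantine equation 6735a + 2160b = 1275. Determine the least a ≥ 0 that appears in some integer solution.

5

gcd(6735, 2160) = 15.
15 divides 1275, so solutions exist.
By Bézout, 6735*(17) + 2160*(-53) = 15.
Scale by 1275/15 = 85: (a₀, b₀) = (1445, -4505).
General solution: a = 1445 + 144t, b = -4505 - 449t for integer t.
a ≥ 0: smallest is 1445 mod 144 = 5 (at t = -10), with b = -15.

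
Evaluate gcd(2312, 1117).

1

gcd(2312, 1117):
  2312 = 2×1117 + 78
  1117 = 14×78 + 25
  78 = 3×25 + 3
  25 = 8×3 + 1
  3 = 3×1
so gcd(2312, 1117) = 1.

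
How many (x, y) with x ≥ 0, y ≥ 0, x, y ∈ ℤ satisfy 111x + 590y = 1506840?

gcd(590, 111):
  590 = 5*111 + 35
  111 = 3*35 + 6
  35 = 5*6 + 5
  6 = 1*5 + 1
  5 = 5*1
so gcd(590, 111) = 1.
Back-substitute for Bézout coefficients:
  1 = 6 - 1*5
  ... = 111*(101) + 590*(-19)
Scale by 1506840: one solution is (152190840, -28629960). Reduce x mod 590: (340, 2490).
General: x = 340 + 590t, y = 2490 - 111t.
x ≥ 0 ⇒ t ≥ 0; y ≥ 0 ⇒ t ≤ 22. So t ∈ [0, 22]: 23 solutions.

23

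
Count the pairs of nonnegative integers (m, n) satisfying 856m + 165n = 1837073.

gcd(856, 165) = 1  (856 = 5·165 + 31, 165 = 5·31 + 10, 31 = 3·10 + 1, 10 = 10·1).
Back-substituting, 856·(16) + 165·(-83) = 1.
Scale by 1837073: one solution is (29393168, -152477059). Reduce m mod 165: (68, 10781).
General: m = 68 + 165t, n = 10781 - 856t.
m ≥ 0 ⇒ t ≥ 0; n ≥ 0 ⇒ t ≤ 12. So t ∈ [0, 12]: 13 solutions.

13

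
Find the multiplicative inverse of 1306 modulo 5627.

gcd(5627, 1306) = 1.
By Bézout, 1306*(-754) + 5627*(175) = 1.
So 1306*-754 ≡ 1 (mod 5627), and -754 mod 5627 = 4873.

4873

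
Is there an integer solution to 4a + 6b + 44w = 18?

gcd(6, 4) = 2  (6 = 1*4 + 2, 4 = 2*2).
gcd(2, 44) = 2.
2 divides 18, so integer solutions exist.

yes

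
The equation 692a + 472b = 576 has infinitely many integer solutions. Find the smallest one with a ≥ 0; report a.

gcd(692, 472) = 4.
4 divides 576, so solutions exist.
By Bézout, 692*(-15) + 472*(22) = 4.
Scale by 576/4 = 144: (a₀, b₀) = (-2160, 3168).
General solution: a = -2160 + 118t, b = 3168 - 173t for integer t.
a ≥ 0: smallest is -2160 mod 118 = 82 (at t = 19), with b = -119.

82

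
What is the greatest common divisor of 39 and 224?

1

gcd(224, 39):
  224 = 5×39 + 29
  39 = 1×29 + 10
  29 = 2×10 + 9
  10 = 1×9 + 1
  9 = 9×1
so gcd(224, 39) = 1.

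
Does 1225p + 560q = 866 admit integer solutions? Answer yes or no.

gcd(1225, 560) = 35.
35 does not divide 866 (remainder 26), so no integer solutions.

no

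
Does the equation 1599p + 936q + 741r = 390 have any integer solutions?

gcd(1599, 936):
  1599 = 1·936 + 663
  936 = 1·663 + 273
  663 = 2·273 + 117
  273 = 2·117 + 39
  117 = 3·39
so gcd(1599, 936) = 39.
gcd(39, 741) = 39.
39 divides 390, so integer solutions exist.

yes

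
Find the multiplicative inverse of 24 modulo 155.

gcd(155, 24) = 1.
By Bézout, 24·(-71) + 155·(11) = 1.
So 24·-71 ≡ 1 (mod 155), and -71 mod 155 = 84.

84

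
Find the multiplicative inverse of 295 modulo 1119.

gcd(1119, 295):
  1119 = 3×295 + 234
  295 = 1×234 + 61
  234 = 3×61 + 51
  61 = 1×51 + 10
  51 = 5×10 + 1
  10 = 10×1
so gcd(1119, 295) = 1.
Back-substitute for Bézout coefficients:
  1 = 51 - 5×10
  ... = 295×(-110) + 1119×(29)
So 295×-110 ≡ 1 (mod 1119), and -110 mod 1119 = 1009.

1009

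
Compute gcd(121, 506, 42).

gcd(506, 121):
  506 = 4*121 + 22
  121 = 5*22 + 11
  22 = 2*11
so gcd(506, 121) = 11.
gcd(11, 42) = 1.

1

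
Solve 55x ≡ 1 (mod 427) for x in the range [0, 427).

132

gcd(427, 55) = 1  (427 = 7·55 + 42, 55 = 1·42 + 13, 42 = 3·13 + 3, 13 = 4·3 + 1, 3 = 3·1).
Back-substituting, 55·(132) + 427·(-17) = 1.
So 55·132 ≡ 1 (mod 427), and 132 mod 427 = 132.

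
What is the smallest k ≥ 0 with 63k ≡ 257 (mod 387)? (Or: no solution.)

gcd(387, 63) = 9  (387 = 6×63 + 9, 63 = 7×9).
9 does not divide 257, so the congruence has no solution.

no solution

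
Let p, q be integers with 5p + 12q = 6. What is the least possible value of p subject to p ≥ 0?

gcd(12, 5) = 1  (12 = 2×5 + 2, 5 = 2×2 + 1, 2 = 2×1).
1 divides 6, so solutions exist.
Back-substituting, 5×(5) + 12×(-2) = 1.
Scale by 6/1 = 6: (p₀, q₀) = (30, -12).
General solution: p = 30 + 12t, q = -12 - 5t for integer t.
p ≥ 0: smallest is 30 mod 12 = 6 (at t = -2), with q = -2.

6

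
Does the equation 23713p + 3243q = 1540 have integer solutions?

gcd(23713, 3243) = 23  (23713 = 7*3243 + 1012, 3243 = 3*1012 + 207, 1012 = 4*207 + 184, 207 = 1*184 + 23, 184 = 8*23).
23 does not divide 1540 (remainder 22), so no integer solutions.

no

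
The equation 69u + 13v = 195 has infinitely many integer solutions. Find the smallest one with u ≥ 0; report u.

0

gcd(69, 13):
  69 = 5*13 + 4
  13 = 3*4 + 1
  4 = 4*1
so gcd(69, 13) = 1.
1 divides 195, so solutions exist.
Back-substitute for Bézout coefficients:
  1 = 13 - 3*4
  ... = 69*(-3) + 13*(16)
Scale by 195/1 = 195: (u₀, v₀) = (-585, 3120).
General solution: u = -585 + 13t, v = 3120 - 69t for integer t.
u ≥ 0: smallest is -585 mod 13 = 0 (at t = 45), with v = 15.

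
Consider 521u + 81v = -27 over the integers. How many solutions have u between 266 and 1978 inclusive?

22

gcd(521, 81) = 1.
By Bézout, 521*(-37) + 81*(238) = 1.
Particular solution: (27, -174).
General solution: u = 27 + 81t, v = -174 - 521t for integer t.
266 ≤ 27 + 81t ≤ 1978 gives t ∈ [3, 24], which is 22 values.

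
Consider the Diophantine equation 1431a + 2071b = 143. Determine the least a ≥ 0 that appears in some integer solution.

236

gcd(2071, 1431) = 1.
1 divides 143, so solutions exist.
By Bézout, 1431*(-288) + 2071*(199) = 1.
Scale by 143/1 = 143: (a₀, b₀) = (-41184, 28457).
General solution: a = -41184 + 2071t, b = 28457 - 1431t for integer t.
a ≥ 0: smallest is -41184 mod 2071 = 236 (at t = 20), with b = -163.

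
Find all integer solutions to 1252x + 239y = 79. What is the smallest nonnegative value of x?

gcd(1252, 239) = 1.
1 divides 79, so solutions exist.
By Bézout, 1252*(-109) + 239*(571) = 1.
Scale by 79/1 = 79: (x₀, y₀) = (-8611, 45109).
General solution: x = -8611 + 239t, y = 45109 - 1252t for integer t.
x ≥ 0: smallest is -8611 mod 239 = 232 (at t = 37), with y = -1215.

232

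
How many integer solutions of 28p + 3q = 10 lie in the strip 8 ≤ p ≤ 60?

gcd(28, 3) = 1.
By Bézout, 28·(1) + 3·(-9) = 1.
Particular solution: (1, -6).
General solution: p = 1 + 3t, q = -6 - 28t for integer t.
8 ≤ 1 + 3t ≤ 60 gives t ∈ [3, 19], which is 17 values.

17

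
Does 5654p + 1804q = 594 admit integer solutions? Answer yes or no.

yes

gcd(5654, 1804) = 22  (5654 = 3·1804 + 242, 1804 = 7·242 + 110, 242 = 2·110 + 22, 110 = 5·22).
22 divides 594, so integer solutions exist.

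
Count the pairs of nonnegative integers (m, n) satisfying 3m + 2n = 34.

6

gcd(3, 2) = 1.
By Bézout, 3*(1) + 2*(-1) = 1.
One solution: (0, 17).
General: m = 0 + 2t, n = 17 - 3t.
m ≥ 0 ⇒ t ≥ 0; n ≥ 0 ⇒ t ≤ 5. So t ∈ [0, 5]: 6 solutions.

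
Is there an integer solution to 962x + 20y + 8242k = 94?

yes

gcd(962, 20) = 2.
gcd(2, 8242) = 2.
2 divides 94, so integer solutions exist.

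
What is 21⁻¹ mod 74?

gcd(74, 21) = 1  (74 = 3*21 + 11, 21 = 1*11 + 10, 11 = 1*10 + 1, 10 = 10*1).
Back-substituting, 21*(-7) + 74*(2) = 1.
So 21*-7 ≡ 1 (mod 74), and -7 mod 74 = 67.

67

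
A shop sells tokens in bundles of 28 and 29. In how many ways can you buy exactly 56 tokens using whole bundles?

1

Need nonnegative integers with 28j + 29k = 56.
gcd(28, 29) = 1, and 28·(-1) + 29·(1) = 1.
So (j₀, k₀) = (-56, 56); general j = -56 + 29t, k = 56 - 28t.
j ≥ 0 ⇒ t ≥ 2; k ≥ 0 ⇒ t ≤ 2. That's 1 value of t.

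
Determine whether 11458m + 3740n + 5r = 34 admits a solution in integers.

gcd(11458, 3740) = 34  (11458 = 3×3740 + 238, 3740 = 15×238 + 170, 238 = 1×170 + 68, 170 = 2×68 + 34, 68 = 2×34).
gcd(34, 5) = 1.
1 divides 34, so integer solutions exist.

yes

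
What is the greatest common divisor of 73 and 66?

1

gcd(73, 66) = 1  (73 = 1×66 + 7, 66 = 9×7 + 3, 7 = 2×3 + 1, 3 = 3×1).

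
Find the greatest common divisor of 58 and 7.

gcd(58, 7) = 1  (58 = 8·7 + 2, 7 = 3·2 + 1, 2 = 2·1).

1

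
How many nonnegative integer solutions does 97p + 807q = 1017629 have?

13

gcd(807, 97) = 1.
By Bézout, 97×(208) + 807×(-25) = 1.
One solution: (416, 1211).
General: p = 416 + 807t, q = 1211 - 97t.
p ≥ 0 ⇒ t ≥ 0; q ≥ 0 ⇒ t ≤ 12. So t ∈ [0, 12]: 13 solutions.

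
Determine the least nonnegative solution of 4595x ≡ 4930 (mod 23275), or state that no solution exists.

gcd(23275, 4595):
  23275 = 5*4595 + 300
  4595 = 15*300 + 95
  300 = 3*95 + 15
  95 = 6*15 + 5
  15 = 3*5
so gcd(23275, 4595) = 5.
5 divides 4930, so solutions exist.
Back-substitute for Bézout coefficients:
  5 = 95 - 6*15
  ... = 4595*(1474) + 23275*(-291)
So 4595*(1474) ≡ 5 (mod 23275); multiply by 986: x ≡ 1453364 (mod 4655).
Smallest nonnegative: x = 1453364 mod 4655 = 1004.

1004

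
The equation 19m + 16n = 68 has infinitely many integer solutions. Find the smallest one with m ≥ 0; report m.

gcd(19, 16) = 1.
1 divides 68, so solutions exist.
By Bézout, 19·(-5) + 16·(6) = 1.
Scale by 68/1 = 68: (m₀, n₀) = (-340, 408).
General solution: m = -340 + 16t, n = 408 - 19t for integer t.
m ≥ 0: smallest is -340 mod 16 = 12 (at t = 22), with n = -10.

12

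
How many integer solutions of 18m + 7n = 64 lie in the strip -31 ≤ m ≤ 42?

10

gcd(18, 7) = 1  (18 = 2·7 + 4, 7 = 1·4 + 3, 4 = 1·3 + 1, 3 = 3·1).
Back-substituting, 18·(2) + 7·(-5) = 1.
Scale by 64: particular solution (128, -320); reduce m mod 7: (2, 4).
General solution: m = 2 + 7t, n = 4 - 18t for integer t.
-31 ≤ 2 + 7t ≤ 42 gives t ∈ [-4, 5], which is 10 values.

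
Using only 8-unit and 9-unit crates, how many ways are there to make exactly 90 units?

Need nonnegative integers with 8j + 9k = 90.
gcd(8, 9) = 1, and 8·(-1) + 9·(1) = 1.
So (j₀, k₀) = (-90, 90); general j = -90 + 9t, k = 90 - 8t.
j ≥ 0 ⇒ t ≥ 10; k ≥ 0 ⇒ t ≤ 11. That's 2 values of t.

2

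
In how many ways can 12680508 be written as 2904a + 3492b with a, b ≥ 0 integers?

gcd(3492, 2904) = 12.
By Bézout, 2904*(95) + 3492*(-79) = 12.
One solution: (212, 3455).
General: a = 212 + 291t, b = 3455 - 242t.
a ≥ 0 ⇒ t ≥ 0; b ≥ 0 ⇒ t ≤ 14. So t ∈ [0, 14]: 15 solutions.

15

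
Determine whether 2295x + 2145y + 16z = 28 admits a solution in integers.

yes

gcd(2295, 2145) = 15  (2295 = 1×2145 + 150, 2145 = 14×150 + 45, 150 = 3×45 + 15, 45 = 3×15).
gcd(15, 16) = 1.
1 divides 28, so integer solutions exist.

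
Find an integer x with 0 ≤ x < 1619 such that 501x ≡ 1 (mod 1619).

963

gcd(1619, 501):
  1619 = 3·501 + 116
  501 = 4·116 + 37
  116 = 3·37 + 5
  37 = 7·5 + 2
  5 = 2·2 + 1
  2 = 2·1
so gcd(1619, 501) = 1.
Back-substitute for Bézout coefficients:
  1 = 5 - 2·2
  ... = 501·(-656) + 1619·(203)
So 501·-656 ≡ 1 (mod 1619), and -656 mod 1619 = 963.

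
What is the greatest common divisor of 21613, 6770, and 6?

1

gcd(21613, 6770) = 1.
gcd(1, 6) = 1.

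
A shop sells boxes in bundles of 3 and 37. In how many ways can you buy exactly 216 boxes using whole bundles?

Need nonnegative integers with 3j + 37k = 216.
gcd(3, 37) = 1, and 3·(-12) + 37·(1) = 1.
So (j₀, k₀) = (-2592, 216); general j = -2592 + 37t, k = 216 - 3t.
j ≥ 0 ⇒ t ≥ 71; k ≥ 0 ⇒ t ≤ 72. That's 2 values of t.

2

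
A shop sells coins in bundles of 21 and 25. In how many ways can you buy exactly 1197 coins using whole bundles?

3

Need nonnegative integers with 21j + 25k = 1197.
gcd(21, 25) = 1, and 21·(6) + 25·(-5) = 1.
So (j₀, k₀) = (7182, -5985); general j = 7182 + 25t, k = -5985 - 21t.
j ≥ 0 ⇒ t ≥ -287; k ≥ 0 ⇒ t ≤ -285. That's 3 values of t.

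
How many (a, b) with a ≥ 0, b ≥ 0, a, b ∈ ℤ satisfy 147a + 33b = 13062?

8

gcd(147, 33) = 3.
By Bézout, 147·(-2) + 33·(9) = 3.
One solution: (4, 378).
General: a = 4 + 11t, b = 378 - 49t.
a ≥ 0 ⇒ t ≥ 0; b ≥ 0 ⇒ t ≤ 7. So t ∈ [0, 7]: 8 solutions.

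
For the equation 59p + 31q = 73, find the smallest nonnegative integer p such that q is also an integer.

17

gcd(59, 31) = 1  (59 = 1·31 + 28, 31 = 1·28 + 3, 28 = 9·3 + 1, 3 = 3·1).
1 divides 73, so solutions exist.
Back-substituting, 59·(10) + 31·(-19) = 1.
Scale by 73/1 = 73: (p₀, q₀) = (730, -1387).
General solution: p = 730 + 31t, q = -1387 - 59t for integer t.
p ≥ 0: smallest is 730 mod 31 = 17 (at t = -23), with q = -30.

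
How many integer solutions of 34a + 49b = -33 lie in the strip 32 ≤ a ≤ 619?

12

gcd(49, 34) = 1.
By Bézout, 34×(13) + 49×(-9) = 1.
Particular solution: (12, -9).
General solution: a = 12 + 49t, b = -9 - 34t for integer t.
32 ≤ 12 + 49t ≤ 619 gives t ∈ [1, 12], which is 12 values.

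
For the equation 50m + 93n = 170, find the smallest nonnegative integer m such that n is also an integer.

22

gcd(93, 50) = 1  (93 = 1*50 + 43, 50 = 1*43 + 7, 43 = 6*7 + 1, 7 = 7*1).
1 divides 170, so solutions exist.
Back-substituting, 50*(-13) + 93*(7) = 1.
Scale by 170/1 = 170: (m₀, n₀) = (-2210, 1190).
General solution: m = -2210 + 93t, n = 1190 - 50t for integer t.
m ≥ 0: smallest is -2210 mod 93 = 22 (at t = 24), with n = -10.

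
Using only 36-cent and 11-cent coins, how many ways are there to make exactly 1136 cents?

Need nonnegative integers with 36j + 11k = 1136.
gcd(36, 11) = 1, and 36·(4) + 11·(-13) = 1.
So (j₀, k₀) = (4544, -14768); general j = 4544 + 11t, k = -14768 - 36t.
j ≥ 0 ⇒ t ≥ -413; k ≥ 0 ⇒ t ≤ -411. That's 3 values of t.

3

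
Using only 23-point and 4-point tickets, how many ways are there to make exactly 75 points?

Need nonnegative integers with 23j + 4k = 75.
gcd(23, 4) = 1, and 23·(-1) + 4·(6) = 1.
So (j₀, k₀) = (-75, 450); general j = -75 + 4t, k = 450 - 23t.
j ≥ 0 ⇒ t ≥ 19; k ≥ 0 ⇒ t ≤ 19. That's 1 value of t.

1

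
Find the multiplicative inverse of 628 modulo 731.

220

gcd(731, 628) = 1.
By Bézout, 628×(220) + 731×(-189) = 1.
So 628×220 ≡ 1 (mod 731), and 220 mod 731 = 220.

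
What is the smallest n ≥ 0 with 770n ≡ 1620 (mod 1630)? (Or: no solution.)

gcd(1630, 770) = 10  (1630 = 2×770 + 90, 770 = 8×90 + 50, 90 = 1×50 + 40, 50 = 1×40 + 10, 40 = 4×10).
10 divides 1620, so solutions exist.
Back-substituting, 770×(36) + 1630×(-17) = 10.
So 770×(36) ≡ 10 (mod 1630); multiply by 162: n ≡ 5832 (mod 163).
Smallest nonnegative: n = 5832 mod 163 = 127.

127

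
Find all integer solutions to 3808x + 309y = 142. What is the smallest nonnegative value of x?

gcd(3808, 309) = 1  (3808 = 12×309 + 100, 309 = 3×100 + 9, 100 = 11×9 + 1, 9 = 9×1).
1 divides 142, so solutions exist.
Back-substituting, 3808×(34) + 309×(-419) = 1.
Scale by 142/1 = 142: (x₀, y₀) = (4828, -59498).
General solution: x = 4828 + 309t, y = -59498 - 3808t for integer t.
x ≥ 0: smallest is 4828 mod 309 = 193 (at t = -15), with y = -2378.

193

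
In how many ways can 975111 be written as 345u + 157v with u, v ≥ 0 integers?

gcd(345, 157) = 1  (345 = 2·157 + 31, 157 = 5·31 + 2, 31 = 15·2 + 1, 2 = 2·1).
Back-substituting, 345·(76) + 157·(-167) = 1.
Scale by 975111: one solution is (74108436, -162843537). Reduce u mod 157: (40, 6123).
General: u = 40 + 157t, v = 6123 - 345t.
u ≥ 0 ⇒ t ≥ 0; v ≥ 0 ⇒ t ≤ 17. So t ∈ [0, 17]: 18 solutions.

18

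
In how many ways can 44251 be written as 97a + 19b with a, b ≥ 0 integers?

25

gcd(97, 19):
  97 = 5*19 + 2
  19 = 9*2 + 1
  2 = 2*1
so gcd(97, 19) = 1.
Back-substitute for Bézout coefficients:
  1 = 19 - 9*2
  ... = 97*(-9) + 19*(46)
Scale by 44251: one solution is (-398259, 2035546). Reduce a mod 19: (0, 2329).
General: a = 0 + 19t, b = 2329 - 97t.
a ≥ 0 ⇒ t ≥ 0; b ≥ 0 ⇒ t ≤ 24. So t ∈ [0, 24]: 25 solutions.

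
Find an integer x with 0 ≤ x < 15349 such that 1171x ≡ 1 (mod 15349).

gcd(15349, 1171) = 1.
By Bézout, 1171·(-2071) + 15349·(158) = 1.
So 1171·-2071 ≡ 1 (mod 15349), and -2071 mod 15349 = 13278.

13278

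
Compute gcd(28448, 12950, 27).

gcd(28448, 12950):
  28448 = 2*12950 + 2548
  12950 = 5*2548 + 210
  2548 = 12*210 + 28
  210 = 7*28 + 14
  28 = 2*14
so gcd(28448, 12950) = 14.
gcd(14, 27) = 1.

1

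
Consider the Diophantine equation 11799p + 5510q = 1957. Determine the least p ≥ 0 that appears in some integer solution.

243

gcd(11799, 5510) = 19  (11799 = 2×5510 + 779, 5510 = 7×779 + 57, 779 = 13×57 + 38, 57 = 1×38 + 19, 38 = 2×19).
19 divides 1957, so solutions exist.
Back-substituting, 11799×(-99) + 5510×(212) = 19.
Scale by 1957/19 = 103: (p₀, q₀) = (-10197, 21836).
General solution: p = -10197 + 290t, q = 21836 - 621t for integer t.
p ≥ 0: smallest is -10197 mod 290 = 243 (at t = 36), with q = -520.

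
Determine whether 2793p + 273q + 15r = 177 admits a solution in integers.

yes

gcd(2793, 273):
  2793 = 10·273 + 63
  273 = 4·63 + 21
  63 = 3·21
so gcd(2793, 273) = 21.
gcd(21, 15) = 3.
3 divides 177, so integer solutions exist.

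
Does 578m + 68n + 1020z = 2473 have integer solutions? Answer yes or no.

gcd(578, 68) = 34.
gcd(34, 1020) = 34.
34 does not divide 2473 (remainder 25), so no integer solutions.

no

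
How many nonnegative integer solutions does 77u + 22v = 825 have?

5

gcd(77, 22):
  77 = 3×22 + 11
  22 = 2×11
so gcd(77, 22) = 11.
Back-substitute for Bézout coefficients:
  11 = 77 - 3×22
  ... = 77×(1) + 22×(-3)
Scale by 75: one solution is (75, -225). Reduce u mod 2: (1, 34).
General: u = 1 + 2t, v = 34 - 7t.
u ≥ 0 ⇒ t ≥ 0; v ≥ 0 ⇒ t ≤ 4. So t ∈ [0, 4]: 5 solutions.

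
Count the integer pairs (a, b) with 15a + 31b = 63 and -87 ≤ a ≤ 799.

28

gcd(31, 15) = 1  (31 = 2·15 + 1, 15 = 15·1).
Back-substituting, 15·(-2) + 31·(1) = 1.
Scale by 63: particular solution (-126, 63); reduce a mod 31: (29, -12).
General solution: a = 29 + 31t, b = -12 - 15t for integer t.
-87 ≤ 29 + 31t ≤ 799 gives t ∈ [-3, 24], which is 28 values.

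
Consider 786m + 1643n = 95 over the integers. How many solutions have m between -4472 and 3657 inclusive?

4

gcd(1643, 786) = 1  (1643 = 2·786 + 71, 786 = 11·71 + 5, 71 = 14·5 + 1, 5 = 5·1).
Back-substituting, 786·(-324) + 1643·(155) = 1.
Scale by 95: particular solution (-30780, 14725); reduce m mod 1643: (437, -209).
General solution: m = 437 + 1643t, n = -209 - 786t for integer t.
-4472 ≤ 437 + 1643t ≤ 3657 gives t ∈ [-2, 1], which is 4 values.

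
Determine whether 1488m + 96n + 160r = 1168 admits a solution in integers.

yes

gcd(1488, 96) = 48  (1488 = 15*96 + 48, 96 = 2*48).
gcd(48, 160) = 16.
16 divides 1168, so integer solutions exist.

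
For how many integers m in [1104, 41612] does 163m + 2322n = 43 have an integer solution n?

17

gcd(2322, 163) = 1  (2322 = 14*163 + 40, 163 = 4*40 + 3, 40 = 13*3 + 1, 3 = 3*1).
Back-substituting, 163*(-755) + 2322*(53) = 1.
Scale by 43: particular solution (-32465, 2279); reduce m mod 2322: (43, -3).
General solution: m = 43 + 2322t, n = -3 - 163t for integer t.
1104 ≤ 43 + 2322t ≤ 41612 gives t ∈ [1, 17], which is 17 values.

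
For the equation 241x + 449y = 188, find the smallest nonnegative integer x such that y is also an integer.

25

gcd(449, 241) = 1.
1 divides 188, so solutions exist.
By Bézout, 241*(-136) + 449*(73) = 1.
Scale by 188/1 = 188: (x₀, y₀) = (-25568, 13724).
General solution: x = -25568 + 449t, y = 13724 - 241t for integer t.
x ≥ 0: smallest is -25568 mod 449 = 25 (at t = 57), with y = -13.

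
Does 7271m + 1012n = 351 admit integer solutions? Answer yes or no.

gcd(7271, 1012):
  7271 = 7×1012 + 187
  1012 = 5×187 + 77
  187 = 2×77 + 33
  77 = 2×33 + 11
  33 = 3×11
so gcd(7271, 1012) = 11.
11 does not divide 351 (remainder 10), so no integer solutions.

no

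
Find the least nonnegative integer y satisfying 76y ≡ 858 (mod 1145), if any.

gcd(1145, 76) = 1.
1 divides 858, so solutions exist.
By Bézout, 76*(226) + 1145*(-15) = 1.
So 76*(226) ≡ 1 (mod 1145); multiply by 858: y ≡ 193908 (mod 1145).
Smallest nonnegative: y = 193908 mod 1145 = 403.

403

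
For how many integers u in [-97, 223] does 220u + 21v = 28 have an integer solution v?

gcd(220, 21) = 1.
By Bézout, 220*(-2) + 21*(21) = 1.
Particular solution: (7, -72).
General solution: u = 7 + 21t, v = -72 - 220t for integer t.
-97 ≤ 7 + 21t ≤ 223 gives t ∈ [-4, 10], which is 15 values.

15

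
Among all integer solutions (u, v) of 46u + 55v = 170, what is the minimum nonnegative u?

30

gcd(55, 46):
  55 = 1·46 + 9
  46 = 5·9 + 1
  9 = 9·1
so gcd(55, 46) = 1.
1 divides 170, so solutions exist.
Back-substitute for Bézout coefficients:
  1 = 46 - 5·9
  ... = 46·(6) + 55·(-5)
Scale by 170/1 = 170: (u₀, v₀) = (1020, -850).
General solution: u = 1020 + 55t, v = -850 - 46t for integer t.
u ≥ 0: smallest is 1020 mod 55 = 30 (at t = -18), with v = -22.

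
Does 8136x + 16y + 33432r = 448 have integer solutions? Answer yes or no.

yes

gcd(8136, 16) = 8.
gcd(8, 33432) = 8.
8 divides 448, so integer solutions exist.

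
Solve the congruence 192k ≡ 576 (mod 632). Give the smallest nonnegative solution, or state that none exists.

gcd(632, 192):
  632 = 3×192 + 56
  192 = 3×56 + 24
  56 = 2×24 + 8
  24 = 3×8
so gcd(632, 192) = 8.
8 divides 576, so solutions exist.
Back-substitute for Bézout coefficients:
  8 = 56 - 2×24
  ... = 192×(-23) + 632×(7)
So 192×(-23) ≡ 8 (mod 632); multiply by 72: k ≡ -1656 (mod 79).
Smallest nonnegative: k = -1656 mod 79 = 3.

3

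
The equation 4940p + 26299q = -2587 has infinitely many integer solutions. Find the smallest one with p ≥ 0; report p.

gcd(26299, 4940) = 13.
13 divides -2587, so solutions exist.
By Bézout, 4940*(921) + 26299*(-173) = 13.
Scale by -2587/13 = -199: (p₀, q₀) = (-183279, 34427).
General solution: p = -183279 + 2023t, q = 34427 - 380t for integer t.
p ≥ 0: smallest is -183279 mod 2023 = 814 (at t = 91), with q = -153.

814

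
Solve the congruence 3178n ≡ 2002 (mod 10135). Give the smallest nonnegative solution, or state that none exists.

gcd(10135, 3178) = 1.
1 divides 2002, so solutions exist.
By Bézout, 3178×(-1113) + 10135×(349) = 1.
So 3178×(-1113) ≡ 1 (mod 10135); multiply by 2002: n ≡ -2228226 (mod 10135).
Smallest nonnegative: n = -2228226 mod 10135 = 1474.

1474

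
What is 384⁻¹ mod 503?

410

gcd(503, 384):
  503 = 1·384 + 119
  384 = 3·119 + 27
  119 = 4·27 + 11
  27 = 2·11 + 5
  11 = 2·5 + 1
  5 = 5·1
so gcd(503, 384) = 1.
Back-substitute for Bézout coefficients:
  1 = 11 - 2·5
  ... = 384·(-93) + 503·(71)
So 384·-93 ≡ 1 (mod 503), and -93 mod 503 = 410.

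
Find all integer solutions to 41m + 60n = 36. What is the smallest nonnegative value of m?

gcd(60, 41) = 1.
1 divides 36, so solutions exist.
By Bézout, 41*(-19) + 60*(13) = 1.
Scale by 36/1 = 36: (m₀, n₀) = (-684, 468).
General solution: m = -684 + 60t, n = 468 - 41t for integer t.
m ≥ 0: smallest is -684 mod 60 = 36 (at t = 12), with n = -24.

36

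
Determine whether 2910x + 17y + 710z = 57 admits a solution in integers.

gcd(2910, 17) = 1  (2910 = 171×17 + 3, 17 = 5×3 + 2, 3 = 1×2 + 1, 2 = 2×1).
gcd(1, 710) = 1.
1 divides 57, so integer solutions exist.

yes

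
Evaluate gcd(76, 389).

gcd(389, 76):
  389 = 5·76 + 9
  76 = 8·9 + 4
  9 = 2·4 + 1
  4 = 4·1
so gcd(389, 76) = 1.

1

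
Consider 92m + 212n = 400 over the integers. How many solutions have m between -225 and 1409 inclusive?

30

gcd(212, 92):
  212 = 2×92 + 28
  92 = 3×28 + 8
  28 = 3×8 + 4
  8 = 2×4
so gcd(212, 92) = 4.
Back-substitute for Bézout coefficients:
  4 = 28 - 3×8
  ... = 92×(-23) + 212×(10)
Scale by 100: particular solution (-2300, 1000); reduce m mod 53: (32, -12).
General solution: m = 32 + 53t, n = -12 - 23t for integer t.
-225 ≤ 32 + 53t ≤ 1409 gives t ∈ [-4, 25], which is 30 values.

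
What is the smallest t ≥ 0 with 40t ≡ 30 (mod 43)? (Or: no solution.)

gcd(43, 40) = 1  (43 = 1×40 + 3, 40 = 13×3 + 1, 3 = 3×1).
1 divides 30, so solutions exist.
Back-substituting, 40×(14) + 43×(-13) = 1.
So 40×(14) ≡ 1 (mod 43); multiply by 30: t ≡ 420 (mod 43).
Smallest nonnegative: t = 420 mod 43 = 33.

33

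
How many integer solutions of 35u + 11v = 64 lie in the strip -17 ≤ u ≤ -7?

1

gcd(35, 11) = 1  (35 = 3*11 + 2, 11 = 5*2 + 1, 2 = 2*1).
Back-substituting, 35*(-5) + 11*(16) = 1.
Scale by 64: particular solution (-320, 1024); reduce u mod 11: (10, -26).
General solution: u = 10 + 11t, v = -26 - 35t for integer t.
-17 ≤ 10 + 11t ≤ -7 gives t ∈ [-2, -2], which is 1 value.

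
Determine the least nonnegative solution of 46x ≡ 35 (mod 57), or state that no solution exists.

gcd(57, 46) = 1  (57 = 1·46 + 11, 46 = 4·11 + 2, 11 = 5·2 + 1, 2 = 2·1).
1 divides 35, so solutions exist.
Back-substituting, 46·(-26) + 57·(21) = 1.
So 46·(-26) ≡ 1 (mod 57); multiply by 35: x ≡ -910 (mod 57).
Smallest nonnegative: x = -910 mod 57 = 2.

2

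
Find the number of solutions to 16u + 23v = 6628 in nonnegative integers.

18

gcd(23, 16) = 1.
By Bézout, 16·(-10) + 23·(7) = 1.
One solution: (6, 284).
General: u = 6 + 23t, v = 284 - 16t.
u ≥ 0 ⇒ t ≥ 0; v ≥ 0 ⇒ t ≤ 17. So t ∈ [0, 17]: 18 solutions.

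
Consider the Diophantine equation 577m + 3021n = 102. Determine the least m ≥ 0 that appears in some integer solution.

gcd(3021, 577):
  3021 = 5×577 + 136
  577 = 4×136 + 33
  136 = 4×33 + 4
  33 = 8×4 + 1
  4 = 4×1
so gcd(3021, 577) = 1.
1 divides 102, so solutions exist.
Back-substitute for Bézout coefficients:
  1 = 33 - 8×4
  ... = 577×(733) + 3021×(-140)
Scale by 102/1 = 102: (m₀, n₀) = (74766, -14280).
General solution: m = 74766 + 3021t, n = -14280 - 577t for integer t.
m ≥ 0: smallest is 74766 mod 3021 = 2262 (at t = -24), with n = -432.

2262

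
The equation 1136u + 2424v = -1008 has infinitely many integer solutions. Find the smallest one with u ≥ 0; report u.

93

gcd(2424, 1136) = 8.
8 divides -1008, so solutions exist.
By Bézout, 1136·(-32) + 2424·(15) = 8.
Scale by -1008/8 = -126: (u₀, v₀) = (4032, -1890).
General solution: u = 4032 + 303t, v = -1890 - 142t for integer t.
u ≥ 0: smallest is 4032 mod 303 = 93 (at t = -13), with v = -44.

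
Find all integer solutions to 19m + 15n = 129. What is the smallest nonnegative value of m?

6

gcd(19, 15) = 1  (19 = 1*15 + 4, 15 = 3*4 + 3, 4 = 1*3 + 1, 3 = 3*1).
1 divides 129, so solutions exist.
Back-substituting, 19*(4) + 15*(-5) = 1.
Scale by 129/1 = 129: (m₀, n₀) = (516, -645).
General solution: m = 516 + 15t, n = -645 - 19t for integer t.
m ≥ 0: smallest is 516 mod 15 = 6 (at t = -34), with n = 1.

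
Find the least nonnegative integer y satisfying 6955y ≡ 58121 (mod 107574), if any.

gcd(107574, 6955) = 1  (107574 = 15×6955 + 3249, 6955 = 2×3249 + 457, 3249 = 7×457 + 50, 457 = 9×50 + 7, 50 = 7×7 + 1, 7 = 7×1).
1 divides 58121, so solutions exist.
Back-substituting, 6955×(-15065) + 107574×(974) = 1.
So 6955×(-15065) ≡ 1 (mod 107574); multiply by 58121: y ≡ -875592865 (mod 107574).
Smallest nonnegative: y = -875592865 mod 107574 = 59495.

59495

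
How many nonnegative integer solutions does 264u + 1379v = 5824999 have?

gcd(1379, 264):
  1379 = 5·264 + 59
  264 = 4·59 + 28
  59 = 2·28 + 3
  28 = 9·3 + 1
  3 = 3·1
so gcd(1379, 264) = 1.
Back-substitute for Bézout coefficients:
  1 = 28 - 9·3
  ... = 264·(444) + 1379·(-85)
Scale by 5824999: one solution is (2586299556, -495124915). Reduce u mod 1379: (225, 4181).
General: u = 225 + 1379t, v = 4181 - 264t.
u ≥ 0 ⇒ t ≥ 0; v ≥ 0 ⇒ t ≤ 15. So t ∈ [0, 15]: 16 solutions.

16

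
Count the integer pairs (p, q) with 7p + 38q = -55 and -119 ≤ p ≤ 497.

17

gcd(38, 7) = 1  (38 = 5*7 + 3, 7 = 2*3 + 1, 3 = 3*1).
Back-substituting, 7*(11) + 38*(-2) = 1.
Scale by -55: particular solution (-605, 110); reduce p mod 38: (3, -2).
General solution: p = 3 + 38t, q = -2 - 7t for integer t.
-119 ≤ 3 + 38t ≤ 497 gives t ∈ [-3, 13], which is 17 values.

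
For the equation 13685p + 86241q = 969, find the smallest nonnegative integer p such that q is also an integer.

gcd(86241, 13685) = 17  (86241 = 6·13685 + 4131, 13685 = 3·4131 + 1292, 4131 = 3·1292 + 255, 1292 = 5·255 + 17, 255 = 15·17).
17 divides 969, so solutions exist.
Back-substituting, 13685·(334) + 86241·(-53) = 17.
Scale by 969/17 = 57: (p₀, q₀) = (19038, -3021).
General solution: p = 19038 + 5073t, q = -3021 - 805t for integer t.
p ≥ 0: smallest is 19038 mod 5073 = 3819 (at t = -3), with q = -606.

3819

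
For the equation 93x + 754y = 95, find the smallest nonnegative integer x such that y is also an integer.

301

gcd(754, 93) = 1.
1 divides 95, so solutions exist.
By Bézout, 93×(-227) + 754×(28) = 1.
Scale by 95/1 = 95: (x₀, y₀) = (-21565, 2660).
General solution: x = -21565 + 754t, y = 2660 - 93t for integer t.
x ≥ 0: smallest is -21565 mod 754 = 301 (at t = 29), with y = -37.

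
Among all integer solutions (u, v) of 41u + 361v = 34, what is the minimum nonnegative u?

309

gcd(361, 41):
  361 = 8·41 + 33
  41 = 1·33 + 8
  33 = 4·8 + 1
  8 = 8·1
so gcd(361, 41) = 1.
1 divides 34, so solutions exist.
Back-substitute for Bézout coefficients:
  1 = 33 - 4·8
  ... = 41·(-44) + 361·(5)
Scale by 34/1 = 34: (u₀, v₀) = (-1496, 170).
General solution: u = -1496 + 361t, v = 170 - 41t for integer t.
u ≥ 0: smallest is -1496 mod 361 = 309 (at t = 5), with v = -35.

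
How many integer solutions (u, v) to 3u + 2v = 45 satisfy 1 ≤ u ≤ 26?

13

gcd(3, 2) = 1  (3 = 1×2 + 1, 2 = 2×1).
Back-substituting, 3×(1) + 2×(-1) = 1.
Scale by 45: particular solution (45, -45); reduce u mod 2: (1, 21).
General solution: u = 1 + 2t, v = 21 - 3t for integer t.
1 ≤ 1 + 2t ≤ 26 gives t ∈ [0, 12], which is 13 values.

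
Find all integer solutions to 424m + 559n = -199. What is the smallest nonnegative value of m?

370

gcd(559, 424) = 1  (559 = 1×424 + 135, 424 = 3×135 + 19, 135 = 7×19 + 2, 19 = 9×2 + 1, 2 = 2×1).
1 divides -199, so solutions exist.
Back-substituting, 424×(265) + 559×(-201) = 1.
Scale by -199/1 = -199: (m₀, n₀) = (-52735, 39999).
General solution: m = -52735 + 559t, n = 39999 - 424t for integer t.
m ≥ 0: smallest is -52735 mod 559 = 370 (at t = 95), with n = -281.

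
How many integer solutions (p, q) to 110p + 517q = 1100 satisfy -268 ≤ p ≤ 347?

gcd(517, 110) = 11.
By Bézout, 110*(-14) + 517*(3) = 11.
Particular solution: (10, 0).
General solution: p = 10 + 47t, q = 0 - 10t for integer t.
-268 ≤ 10 + 47t ≤ 347 gives t ∈ [-5, 7], which is 13 values.

13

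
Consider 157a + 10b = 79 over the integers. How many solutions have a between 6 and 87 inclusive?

9

gcd(157, 10):
  157 = 15×10 + 7
  10 = 1×7 + 3
  7 = 2×3 + 1
  3 = 3×1
so gcd(157, 10) = 1.
Back-substitute for Bézout coefficients:
  1 = 7 - 2×3
  ... = 157×(3) + 10×(-47)
Scale by 79: particular solution (237, -3713); reduce a mod 10: (7, -102).
General solution: a = 7 + 10t, b = -102 - 157t for integer t.
6 ≤ 7 + 10t ≤ 87 gives t ∈ [0, 8], which is 9 values.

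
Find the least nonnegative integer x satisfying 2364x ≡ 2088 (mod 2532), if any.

78

gcd(2532, 2364):
  2532 = 1×2364 + 168
  2364 = 14×168 + 12
  168 = 14×12
so gcd(2532, 2364) = 12.
12 divides 2088, so solutions exist.
Back-substitute for Bézout coefficients:
  12 = 2364 - 14×168
  ... = 2364×(15) + 2532×(-14)
So 2364×(15) ≡ 12 (mod 2532); multiply by 174: x ≡ 2610 (mod 211).
Smallest nonnegative: x = 2610 mod 211 = 78.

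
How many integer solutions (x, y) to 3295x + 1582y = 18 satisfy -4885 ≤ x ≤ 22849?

17

gcd(3295, 1582) = 1.
By Bézout, 3295×(157) + 1582×(-327) = 1.
Particular solution: (1244, -2591).
General solution: x = 1244 + 1582t, y = -2591 - 3295t for integer t.
-4885 ≤ 1244 + 1582t ≤ 22849 gives t ∈ [-3, 13], which is 17 values.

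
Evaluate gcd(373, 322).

gcd(373, 322) = 1  (373 = 1·322 + 51, 322 = 6·51 + 16, 51 = 3·16 + 3, 16 = 5·3 + 1, 3 = 3·1).

1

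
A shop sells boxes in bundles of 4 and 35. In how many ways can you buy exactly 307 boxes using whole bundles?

Need nonnegative integers with 4j + 35k = 307.
gcd(4, 35) = 1, and 4·(9) + 35·(-1) = 1.
So (j₀, k₀) = (2763, -307); general j = 2763 + 35t, k = -307 - 4t.
j ≥ 0 ⇒ t ≥ -78; k ≥ 0 ⇒ t ≤ -77. That's 2 values of t.

2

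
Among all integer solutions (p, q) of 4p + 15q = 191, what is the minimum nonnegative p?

gcd(15, 4):
  15 = 3*4 + 3
  4 = 1*3 + 1
  3 = 3*1
so gcd(15, 4) = 1.
1 divides 191, so solutions exist.
Back-substitute for Bézout coefficients:
  1 = 4 - 1*3
  ... = 4*(4) + 15*(-1)
Scale by 191/1 = 191: (p₀, q₀) = (764, -191).
General solution: p = 764 + 15t, q = -191 - 4t for integer t.
p ≥ 0: smallest is 764 mod 15 = 14 (at t = -50), with q = 9.

14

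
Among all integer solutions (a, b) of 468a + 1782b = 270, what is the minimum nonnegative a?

12

gcd(1782, 468) = 18.
18 divides 270, so solutions exist.
By Bézout, 468·(-19) + 1782·(5) = 18.
Scale by 270/18 = 15: (a₀, b₀) = (-285, 75).
General solution: a = -285 + 99t, b = 75 - 26t for integer t.
a ≥ 0: smallest is -285 mod 99 = 12 (at t = 3), with b = -3.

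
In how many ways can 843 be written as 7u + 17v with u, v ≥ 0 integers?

gcd(17, 7):
  17 = 2·7 + 3
  7 = 2·3 + 1
  3 = 3·1
so gcd(17, 7) = 1.
Back-substitute for Bézout coefficients:
  1 = 7 - 2·3
  ... = 7·(5) + 17·(-2)
Scale by 843: one solution is (4215, -1686). Reduce u mod 17: (16, 43).
General: u = 16 + 17t, v = 43 - 7t.
u ≥ 0 ⇒ t ≥ 0; v ≥ 0 ⇒ t ≤ 6. So t ∈ [0, 6]: 7 solutions.

7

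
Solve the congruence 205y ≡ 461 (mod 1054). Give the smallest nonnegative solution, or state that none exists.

gcd(1054, 205):
  1054 = 5×205 + 29
  205 = 7×29 + 2
  29 = 14×2 + 1
  2 = 2×1
so gcd(1054, 205) = 1.
1 divides 461, so solutions exist.
Back-substitute for Bézout coefficients:
  1 = 29 - 14×2
  ... = 205×(-509) + 1054×(99)
So 205×(-509) ≡ 1 (mod 1054); multiply by 461: y ≡ -234649 (mod 1054).
Smallest nonnegative: y = -234649 mod 1054 = 393.

393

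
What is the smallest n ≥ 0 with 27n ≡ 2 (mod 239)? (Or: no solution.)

gcd(239, 27) = 1  (239 = 8×27 + 23, 27 = 1×23 + 4, 23 = 5×4 + 3, 4 = 1×3 + 1, 3 = 3×1).
1 divides 2, so solutions exist.
Back-substituting, 27×(62) + 239×(-7) = 1.
So 27×(62) ≡ 1 (mod 239); multiply by 2: n ≡ 124 (mod 239).
Smallest nonnegative: n = 124 mod 239 = 124.

124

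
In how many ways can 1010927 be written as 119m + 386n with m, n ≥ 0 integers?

gcd(386, 119):
  386 = 3*119 + 29
  119 = 4*29 + 3
  29 = 9*3 + 2
  3 = 1*2 + 1
  2 = 2*1
so gcd(386, 119) = 1.
Back-substitute for Bézout coefficients:
  1 = 3 - 1*2
  ... = 119*(133) + 386*(-41)
Scale by 1010927: one solution is (134453291, -41448007). Reduce m mod 386: (227, 2549).
General: m = 227 + 386t, n = 2549 - 119t.
m ≥ 0 ⇒ t ≥ 0; n ≥ 0 ⇒ t ≤ 21. So t ∈ [0, 21]: 22 solutions.

22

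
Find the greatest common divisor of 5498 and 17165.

1

gcd(17165, 5498) = 1  (17165 = 3×5498 + 671, 5498 = 8×671 + 130, 671 = 5×130 + 21, 130 = 6×21 + 4, 21 = 5×4 + 1, 4 = 4×1).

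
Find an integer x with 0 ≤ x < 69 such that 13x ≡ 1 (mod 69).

gcd(69, 13):
  69 = 5×13 + 4
  13 = 3×4 + 1
  4 = 4×1
so gcd(69, 13) = 1.
Back-substitute for Bézout coefficients:
  1 = 13 - 3×4
  ... = 13×(16) + 69×(-3)
So 13×16 ≡ 1 (mod 69), and 16 mod 69 = 16.

16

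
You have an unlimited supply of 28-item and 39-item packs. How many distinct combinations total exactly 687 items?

Need nonnegative integers with 28j + 39k = 687.
gcd(28, 39) = 1, and 28·(7) + 39·(-5) = 1.
So (j₀, k₀) = (4809, -3435); general j = 4809 + 39t, k = -3435 - 28t.
j ≥ 0 ⇒ t ≥ -123; k ≥ 0 ⇒ t ≤ -123. That's 1 value of t.

1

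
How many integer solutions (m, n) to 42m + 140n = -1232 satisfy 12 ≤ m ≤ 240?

23

gcd(140, 42):
  140 = 3·42 + 14
  42 = 3·14
so gcd(140, 42) = 14.
Back-substitute for Bézout coefficients:
  14 = 140 - 3·42
  ... = 42·(-3) + 140·(1)
Scale by -88: particular solution (264, -88); reduce m mod 10: (4, -10).
General solution: m = 4 + 10t, n = -10 - 3t for integer t.
12 ≤ 4 + 10t ≤ 240 gives t ∈ [1, 23], which is 23 values.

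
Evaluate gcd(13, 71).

1

gcd(71, 13) = 1  (71 = 5*13 + 6, 13 = 2*6 + 1, 6 = 6*1).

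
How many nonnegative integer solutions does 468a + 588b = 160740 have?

gcd(588, 468) = 12  (588 = 1·468 + 120, 468 = 3·120 + 108, 120 = 1·108 + 12, 108 = 9·12).
Back-substituting, 468·(-5) + 588·(4) = 12.
Scale by 13395: one solution is (-66975, 53580). Reduce a mod 49: (8, 267).
General: a = 8 + 49t, b = 267 - 39t.
a ≥ 0 ⇒ t ≥ 0; b ≥ 0 ⇒ t ≤ 6. So t ∈ [0, 6]: 7 solutions.

7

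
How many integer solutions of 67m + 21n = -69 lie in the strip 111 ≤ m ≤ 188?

gcd(67, 21):
  67 = 3*21 + 4
  21 = 5*4 + 1
  4 = 4*1
so gcd(67, 21) = 1.
Back-substitute for Bézout coefficients:
  1 = 21 - 5*4
  ... = 67*(-5) + 21*(16)
Scale by -69: particular solution (345, -1104); reduce m mod 21: (9, -32).
General solution: m = 9 + 21t, n = -32 - 67t for integer t.
111 ≤ 9 + 21t ≤ 188 gives t ∈ [5, 8], which is 4 values.

4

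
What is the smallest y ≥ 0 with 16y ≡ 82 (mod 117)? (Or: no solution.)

gcd(117, 16) = 1.
1 divides 82, so solutions exist.
By Bézout, 16*(22) + 117*(-3) = 1.
So 16*(22) ≡ 1 (mod 117); multiply by 82: y ≡ 1804 (mod 117).
Smallest nonnegative: y = 1804 mod 117 = 49.

49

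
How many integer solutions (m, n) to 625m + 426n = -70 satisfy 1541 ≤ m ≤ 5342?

gcd(625, 426):
  625 = 1·426 + 199
  426 = 2·199 + 28
  199 = 7·28 + 3
  28 = 9·3 + 1
  3 = 3·1
so gcd(625, 426) = 1.
Back-substitute for Bézout coefficients:
  1 = 28 - 9·3
  ... = 625·(-137) + 426·(201)
Scale by -70: particular solution (9590, -14070); reduce m mod 426: (218, -320).
General solution: m = 218 + 426t, n = -320 - 625t for integer t.
1541 ≤ 218 + 426t ≤ 5342 gives t ∈ [4, 12], which is 9 values.

9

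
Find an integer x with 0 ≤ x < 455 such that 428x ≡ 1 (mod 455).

gcd(455, 428) = 1.
By Bézout, 428×(-118) + 455×(111) = 1.
So 428×-118 ≡ 1 (mod 455), and -118 mod 455 = 337.

337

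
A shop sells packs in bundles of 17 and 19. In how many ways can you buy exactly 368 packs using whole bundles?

1

Need nonnegative integers with 17j + 19k = 368.
gcd(17, 19) = 1, and 17·(9) + 19·(-8) = 1.
So (j₀, k₀) = (3312, -2944); general j = 3312 + 19t, k = -2944 - 17t.
j ≥ 0 ⇒ t ≥ -174; k ≥ 0 ⇒ t ≤ -174. That's 1 value of t.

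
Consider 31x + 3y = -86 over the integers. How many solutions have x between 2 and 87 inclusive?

gcd(31, 3):
  31 = 10*3 + 1
  3 = 3*1
so gcd(31, 3) = 1.
Back-substitute for Bézout coefficients:
  1 = 31 - 10*3
  ... = 31*(1) + 3*(-10)
Scale by -86: particular solution (-86, 860); reduce x mod 3: (1, -39).
General solution: x = 1 + 3t, y = -39 - 31t for integer t.
2 ≤ 1 + 3t ≤ 87 gives t ∈ [1, 28], which is 28 values.

28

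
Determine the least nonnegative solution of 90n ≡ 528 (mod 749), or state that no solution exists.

655

gcd(749, 90):
  749 = 8*90 + 29
  90 = 3*29 + 3
  29 = 9*3 + 2
  3 = 1*2 + 1
  2 = 2*1
so gcd(749, 90) = 1.
1 divides 528, so solutions exist.
Back-substitute for Bézout coefficients:
  1 = 3 - 1*2
  ... = 90*(258) + 749*(-31)
So 90*(258) ≡ 1 (mod 749); multiply by 528: n ≡ 136224 (mod 749).
Smallest nonnegative: n = 136224 mod 749 = 655.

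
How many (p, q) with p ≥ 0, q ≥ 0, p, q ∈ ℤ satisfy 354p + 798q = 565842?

gcd(798, 354) = 6  (798 = 2×354 + 90, 354 = 3×90 + 84, 90 = 1×84 + 6, 84 = 14×6).
Back-substituting, 354×(-9) + 798×(4) = 6.
Scale by 94307: one solution is (-848763, 377228). Reduce p mod 133: (43, 690).
General: p = 43 + 133t, q = 690 - 59t.
p ≥ 0 ⇒ t ≥ 0; q ≥ 0 ⇒ t ≤ 11. So t ∈ [0, 11]: 12 solutions.

12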